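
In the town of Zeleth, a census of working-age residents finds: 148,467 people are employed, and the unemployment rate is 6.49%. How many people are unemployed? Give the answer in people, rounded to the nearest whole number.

About 10,304 are unemployed.

Let U be the number unemployed. The labor force is E + U, and U/(E+U) = 0.0649.
So U = 0.0649 × 148,467 / (1 − 0.0649) = 9635.51 / 0.9351 ≈ 10,304.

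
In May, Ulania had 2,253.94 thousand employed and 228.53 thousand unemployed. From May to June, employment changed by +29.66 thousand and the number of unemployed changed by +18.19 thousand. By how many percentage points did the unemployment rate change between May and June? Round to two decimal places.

The unemployment rate changed by +0.54 percentage points.

May: labor force = 2,253.94 + 228.53 = 2,482.47; u = 228.53/2,482.47 = 9.21%.
June: labor force = 2,283.60 + 246.72 = 2,530.32; u = 246.72/2,530.32 = 9.75%.
Change = 9.75% − 9.21% = +0.54 pp.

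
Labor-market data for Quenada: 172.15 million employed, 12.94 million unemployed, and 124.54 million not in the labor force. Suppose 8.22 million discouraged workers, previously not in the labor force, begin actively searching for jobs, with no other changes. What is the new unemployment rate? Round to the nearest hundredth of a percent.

New unemployment rate ≈ 10.95%.

Initially, labor force = 172.15 + 12.94 = 185.09 million, so u = 12.94/185.09 = 6.99%.
After the change, unemployed and labor force both rise by 8.22 → E = 172.15, U = 21.16, labor force = 193.31 million.
New unemployment rate = 21.16 / 193.31 = 10.95%.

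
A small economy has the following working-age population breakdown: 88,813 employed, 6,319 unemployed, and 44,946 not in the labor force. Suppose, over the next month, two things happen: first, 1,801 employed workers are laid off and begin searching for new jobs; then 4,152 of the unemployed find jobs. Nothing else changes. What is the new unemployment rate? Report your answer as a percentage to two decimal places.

Initially, labor force = 88,813 + 6,319 = 95,132, so u = 6,319/95,132 = 6.64%.
After the first change, employed falls and unemployed rises by 1,801; labor force unchanged → E = 87,012, U = 8,120, labor force = 95,132.
After the second change, unemployed falls and employed rises by 4,152; labor force unchanged → E = 91,164, U = 3,968, labor force = 95,132.
New unemployment rate = 3,968 / 95,132 = 4.17%.

New unemployment rate ≈ 4.17%.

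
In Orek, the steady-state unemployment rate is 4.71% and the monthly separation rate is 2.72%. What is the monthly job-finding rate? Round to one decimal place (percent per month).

Job-finding rate ≈ 55.0% per month.

From u* = s/(s+f): f = s·(1−u)/u.
f = 2.72 × (1 − 0.0471) / 0.0471 = 2.5919 / 0.0471 ≈ 55.0% per month.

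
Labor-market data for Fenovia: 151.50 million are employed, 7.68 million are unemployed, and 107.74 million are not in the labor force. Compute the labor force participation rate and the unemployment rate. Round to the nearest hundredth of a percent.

Labor force = employed + unemployed = 151.50 + 7.68 = 159.18 million.
Working-age population = 159.18 + 107.74 = 266.92 million.
Unemployment rate = 7.68 / 159.18 = 4.82%.
Labor force participation rate = 159.18 / 266.92 = 59.64%.

Labor force participation rate ≈ 59.64%; unemployment rate ≈ 4.82%.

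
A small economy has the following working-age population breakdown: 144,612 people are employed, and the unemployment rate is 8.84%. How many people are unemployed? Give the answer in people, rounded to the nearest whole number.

Let U be the number unemployed. The labor force is E + U, and U/(E+U) = 0.0884.
So U = 0.0884 × 144,612 / (1 − 0.0884) = 12783.70 / 0.9116 ≈ 14,023.

About 14,023 are unemployed.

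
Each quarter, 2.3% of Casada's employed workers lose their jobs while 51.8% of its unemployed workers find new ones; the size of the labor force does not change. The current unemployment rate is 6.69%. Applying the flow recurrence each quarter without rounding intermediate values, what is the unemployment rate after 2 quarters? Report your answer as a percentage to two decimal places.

Unemployment rate after two quarters ≈ 4.77%.

With a fixed labor force, u_{t+1} = u_t + s·(1−u_t) − f·u_t = u_t·(1−s−f) + s.
Here 1−s−f = 0.459 and s = 0.023.
u_1 = 0.066900 × 0.459 + 0.023 = 0.053707.
u_2 = 0.053707 × 0.459 + 0.023 = 0.047652.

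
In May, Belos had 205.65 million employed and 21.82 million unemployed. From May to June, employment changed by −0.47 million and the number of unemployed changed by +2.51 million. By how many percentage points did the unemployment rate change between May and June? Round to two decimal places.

May: labor force = 205.65 + 21.82 = 227.47; u = 21.82/227.47 = 9.59%.
June: labor force = 205.18 + 24.33 = 229.51; u = 24.33/229.51 = 10.60%.
Change = 10.60% − 9.59% = +1.01 pp.

The unemployment rate changed by +1.01 percentage points.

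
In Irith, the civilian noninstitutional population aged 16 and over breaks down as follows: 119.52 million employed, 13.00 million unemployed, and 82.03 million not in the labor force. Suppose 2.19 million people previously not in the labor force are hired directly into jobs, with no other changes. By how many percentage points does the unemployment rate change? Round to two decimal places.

The unemployment rate changes by −0.16 percentage points.

Initially, labor force = 119.52 + 13.00 = 132.52 million, so u = 13.00/132.52 = 9.81%.
After the change, employed and labor force both rise by 2.19; unemployed unchanged → E = 121.71, U = 13.00, labor force = 134.71 million.
New unemployment rate = 13.00 / 134.71 = 9.65%.
Change = 9.65% − 9.81% = −0.16 percentage points.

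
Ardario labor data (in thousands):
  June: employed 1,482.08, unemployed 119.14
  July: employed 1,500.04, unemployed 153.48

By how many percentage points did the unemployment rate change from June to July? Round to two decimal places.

June: labor force = 1,482.08 + 119.14 = 1,601.22; u = 119.14/1,601.22 = 7.44%.
July: labor force = 1,500.04 + 153.48 = 1,653.52; u = 153.48/1,653.52 = 9.28%.
Change = 9.28% − 7.44% = +1.84 pp.

The unemployment rate changed by +1.84 percentage points.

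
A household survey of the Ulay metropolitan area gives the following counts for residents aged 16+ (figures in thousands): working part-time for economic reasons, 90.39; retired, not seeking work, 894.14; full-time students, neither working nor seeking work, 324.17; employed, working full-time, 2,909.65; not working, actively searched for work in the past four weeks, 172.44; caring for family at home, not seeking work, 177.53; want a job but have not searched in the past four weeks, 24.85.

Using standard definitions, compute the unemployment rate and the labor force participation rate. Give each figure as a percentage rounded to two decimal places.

Unemployment rate ≈ 5.44%; labor force participation rate ≈ 69.07%.

Employed = 90.39 + 2,909.65 = 3,000.04 thousand (anyone who worked, including part-time for economic reasons, counts as employed).
Unemployed = 172.44 thousand.
Labor force = 3,000.04 + 172.44 = 3,172.48 thousand.
Not in labor force = 894.14 + 324.17 + 177.53 + 24.85 = 1,420.69 thousand (those not working and not actively searching are outside the labor force — including those who want a job but have given up searching).
Civilian working-age population = 3,172.48 + 1,420.69 = 4,593.17 thousand.
Unemployment rate = 172.44 / 3,172.48 = 5.44%.
Labor force participation rate = 3,172.48 / 4,593.17 = 69.07%.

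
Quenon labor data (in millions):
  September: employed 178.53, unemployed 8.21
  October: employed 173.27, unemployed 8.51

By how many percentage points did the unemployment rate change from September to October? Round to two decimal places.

The unemployment rate changed by +0.28 percentage points.

September: labor force = 178.53 + 8.21 = 186.74; u = 8.21/186.74 = 4.40%.
October: labor force = 173.27 + 8.51 = 181.78; u = 8.51/181.78 = 4.68%.
Change = 4.68% − 4.40% = +0.28 pp.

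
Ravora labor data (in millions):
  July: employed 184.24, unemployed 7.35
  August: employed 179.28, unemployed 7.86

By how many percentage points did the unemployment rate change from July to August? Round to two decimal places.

July: labor force = 184.24 + 7.35 = 191.59; u = 7.35/191.59 = 3.84%.
August: labor force = 179.28 + 7.86 = 187.14; u = 7.86/187.14 = 4.20%.
Change = 4.20% − 3.84% = +0.36 pp.

The unemployment rate changed by +0.36 percentage points.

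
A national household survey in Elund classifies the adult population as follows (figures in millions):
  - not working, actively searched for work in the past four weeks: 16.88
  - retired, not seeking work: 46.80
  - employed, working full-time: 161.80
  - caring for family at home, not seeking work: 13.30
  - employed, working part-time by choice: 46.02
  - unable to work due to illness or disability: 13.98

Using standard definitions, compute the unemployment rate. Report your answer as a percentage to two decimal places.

Unemployment rate ≈ 7.51%.

Employed = 161.80 + 46.02 = 207.82 million.
Unemployed = 16.88 million.
Labor force = 207.82 + 16.88 = 224.70 million.
Unemployment rate = 16.88 / 224.70 = 7.51%.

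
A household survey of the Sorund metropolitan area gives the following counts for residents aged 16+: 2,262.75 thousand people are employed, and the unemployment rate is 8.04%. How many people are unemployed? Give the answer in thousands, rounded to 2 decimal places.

Let U be the number unemployed. The labor force is E + U, and U/(E+U) = 0.0804.
So U = 0.0804 × 2,262.75 / (1 − 0.0804) = 181.9251 / 0.9196 ≈ 197.83 thousand.

About 197.83 thousand are unemployed.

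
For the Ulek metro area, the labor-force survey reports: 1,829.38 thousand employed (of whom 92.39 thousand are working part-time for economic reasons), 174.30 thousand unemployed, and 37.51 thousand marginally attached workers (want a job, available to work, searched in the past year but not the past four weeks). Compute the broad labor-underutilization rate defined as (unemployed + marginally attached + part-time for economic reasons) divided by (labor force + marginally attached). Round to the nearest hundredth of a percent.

Labor force = 1,829.38 + 174.30 = 2,003.68 thousand.
Numerator = 174.30 + 37.51 + 92.39 = 304.20 thousand.
Denominator = 2,003.68 + 37.51 = 2,041.19 thousand.
Broad rate = 304.20 / 2,041.19 = 14.90%.

Broad underutilization rate ≈ 14.90%.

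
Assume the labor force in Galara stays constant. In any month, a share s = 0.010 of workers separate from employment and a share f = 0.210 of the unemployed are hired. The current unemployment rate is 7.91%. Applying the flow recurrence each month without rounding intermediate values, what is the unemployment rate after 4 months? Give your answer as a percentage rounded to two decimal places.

Unemployment rate after four months ≈ 5.79%.

With a fixed labor force, u_{t+1} = u_t + s·(1−u_t) − f·u_t = u_t·(1−s−f) + s.
Here 1−s−f = 0.780 and s = 0.010.
u_1 = 0.079100 × 0.780 + 0.010 = 0.071698.
u_2 = 0.071698 × 0.780 + 0.010 = 0.065924.
u_3 = 0.065924 × 0.780 + 0.010 = 0.061421.
u_4 = 0.061421 × 0.780 + 0.010 = 0.057908.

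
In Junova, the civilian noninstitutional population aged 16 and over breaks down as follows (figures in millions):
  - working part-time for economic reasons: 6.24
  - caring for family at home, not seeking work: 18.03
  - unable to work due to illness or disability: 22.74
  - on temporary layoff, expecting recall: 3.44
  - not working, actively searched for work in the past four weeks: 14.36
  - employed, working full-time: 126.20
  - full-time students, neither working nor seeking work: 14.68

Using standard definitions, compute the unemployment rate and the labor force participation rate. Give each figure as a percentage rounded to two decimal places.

Unemployment rate ≈ 11.85%; labor force participation rate ≈ 73.04%.

Employed = 6.24 + 126.20 = 132.44 million (anyone who worked, including part-time for economic reasons, counts as employed).
Unemployed = 3.44 + 14.36 = 17.80 million (jobless and actively searching, or on temporary layoff).
Labor force = 132.44 + 17.80 = 150.24 million.
Not in labor force = 18.03 + 22.74 + 14.68 = 55.45 million (those not working and not actively searching are outside the labor force).
Civilian working-age population = 150.24 + 55.45 = 205.69 million.
Unemployment rate = 17.80 / 150.24 = 11.85%.
Labor force participation rate = 150.24 / 205.69 = 73.04%.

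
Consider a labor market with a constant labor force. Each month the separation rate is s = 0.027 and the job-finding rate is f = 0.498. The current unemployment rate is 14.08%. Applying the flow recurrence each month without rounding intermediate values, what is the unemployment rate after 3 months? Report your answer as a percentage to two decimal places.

With a fixed labor force, u_{t+1} = u_t + s·(1−u_t) − f·u_t = u_t·(1−s−f) + s.
Here 1−s−f = 0.475 and s = 0.027.
u_1 = 0.140800 × 0.475 + 0.027 = 0.093880.
u_2 = 0.093880 × 0.475 + 0.027 = 0.071593.
u_3 = 0.071593 × 0.475 + 0.027 = 0.061007.

Unemployment rate after three months ≈ 6.10%.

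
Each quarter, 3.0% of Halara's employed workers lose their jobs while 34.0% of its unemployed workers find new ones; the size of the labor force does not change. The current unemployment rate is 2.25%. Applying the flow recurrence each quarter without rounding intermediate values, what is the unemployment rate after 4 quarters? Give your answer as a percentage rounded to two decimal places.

With a fixed labor force, u_{t+1} = u_t + s·(1−u_t) − f·u_t = u_t·(1−s−f) + s.
Here 1−s−f = 0.630 and s = 0.030.
u_1 = 0.022500 × 0.630 + 0.030 = 0.044175.
u_2 = 0.044175 × 0.630 + 0.030 = 0.057830.
u_3 = 0.057830 × 0.630 + 0.030 = 0.066433.
u_4 = 0.066433 × 0.630 + 0.030 = 0.071853.

Unemployment rate after four quarters ≈ 7.19%.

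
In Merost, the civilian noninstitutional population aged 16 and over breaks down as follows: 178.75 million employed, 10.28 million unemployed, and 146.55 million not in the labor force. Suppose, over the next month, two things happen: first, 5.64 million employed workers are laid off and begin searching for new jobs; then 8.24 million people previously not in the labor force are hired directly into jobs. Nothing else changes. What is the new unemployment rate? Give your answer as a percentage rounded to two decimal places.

New unemployment rate ≈ 8.07%.

Initially, labor force = 178.75 + 10.28 = 189.03 million, so u = 10.28/189.03 = 5.44%.
After the first change, employed falls and unemployed rises by 5.64; labor force unchanged → E = 173.11, U = 15.92, labor force = 189.03 million.
After the second change, employed and labor force both rise by 8.24; unemployed unchanged → E = 181.35, U = 15.92, labor force = 197.27 million.
New unemployment rate = 15.92 / 197.27 = 8.07%.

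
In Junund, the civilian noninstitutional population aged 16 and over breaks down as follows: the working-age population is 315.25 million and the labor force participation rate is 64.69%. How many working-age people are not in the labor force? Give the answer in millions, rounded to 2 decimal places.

About 111.31 million are not in the labor force.

Share not in the labor force = 1 − 0.6469 = 0.3531.
Not in labor force = 0.3531 × 315.25 ≈ 111.31 million.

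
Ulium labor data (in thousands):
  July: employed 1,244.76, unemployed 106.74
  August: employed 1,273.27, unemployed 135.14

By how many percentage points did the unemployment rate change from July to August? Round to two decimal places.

July: labor force = 1,244.76 + 106.74 = 1,351.50; u = 106.74/1,351.50 = 7.90%.
August: labor force = 1,273.27 + 135.14 = 1,408.41; u = 135.14/1,408.41 = 9.60%.
Change = 9.60% − 7.90% = +1.70 pp.

The unemployment rate changed by +1.70 percentage points.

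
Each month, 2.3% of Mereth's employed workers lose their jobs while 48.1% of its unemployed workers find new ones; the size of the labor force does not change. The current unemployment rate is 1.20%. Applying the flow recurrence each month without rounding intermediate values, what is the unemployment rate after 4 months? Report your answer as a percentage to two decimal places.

With a fixed labor force, u_{t+1} = u_t + s·(1−u_t) − f·u_t = u_t·(1−s−f) + s.
Here 1−s−f = 0.496 and s = 0.023.
u_1 = 0.012000 × 0.496 + 0.023 = 0.028952.
u_2 = 0.028952 × 0.496 + 0.023 = 0.037360.
u_3 = 0.037360 × 0.496 + 0.023 = 0.041531.
u_4 = 0.041531 × 0.496 + 0.023 = 0.043599.

Unemployment rate after four months ≈ 4.36%.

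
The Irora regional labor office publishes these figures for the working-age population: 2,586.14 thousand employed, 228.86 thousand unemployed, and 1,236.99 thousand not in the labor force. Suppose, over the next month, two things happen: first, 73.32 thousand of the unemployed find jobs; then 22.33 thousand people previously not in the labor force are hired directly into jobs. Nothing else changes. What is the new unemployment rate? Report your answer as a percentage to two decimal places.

New unemployment rate ≈ 5.48%.

Initially, labor force = 2,586.14 + 228.86 = 2,815.00 thousand, so u = 228.86/2,815.00 = 8.13%.
After the first change, unemployed falls and employed rises by 73.32; labor force unchanged → E = 2,659.46, U = 155.54, labor force = 2,815.00 thousand.
After the second change, employed and labor force both rise by 22.33; unemployed unchanged → E = 2,681.79, U = 155.54, labor force = 2,837.33 thousand.
New unemployment rate = 155.54 / 2,837.33 = 5.48%.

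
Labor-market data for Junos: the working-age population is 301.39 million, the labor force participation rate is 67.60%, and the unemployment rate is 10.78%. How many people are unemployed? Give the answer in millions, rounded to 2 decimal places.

Labor force = 0.6760 × 301.39 = 203.74 million.
Unemployed = 0.1078 × 203.74 ≈ 21.96 million.

About 21.96 million are unemployed.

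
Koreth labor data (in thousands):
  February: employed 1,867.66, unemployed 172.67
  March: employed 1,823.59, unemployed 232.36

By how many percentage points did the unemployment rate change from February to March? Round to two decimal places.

February: labor force = 1,867.66 + 172.67 = 2,040.33; u = 172.67/2,040.33 = 8.46%.
March: labor force = 1,823.59 + 232.36 = 2,055.95; u = 232.36/2,055.95 = 11.30%.
Change = 11.30% − 8.46% = +2.84 pp.

The unemployment rate changed by +2.84 percentage points.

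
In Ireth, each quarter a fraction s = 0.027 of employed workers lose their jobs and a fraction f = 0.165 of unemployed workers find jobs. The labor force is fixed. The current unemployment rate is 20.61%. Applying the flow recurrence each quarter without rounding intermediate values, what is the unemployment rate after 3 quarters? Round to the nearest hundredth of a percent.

With a fixed labor force, u_{t+1} = u_t + s·(1−u_t) − f·u_t = u_t·(1−s−f) + s.
Here 1−s−f = 0.808 and s = 0.027.
u_1 = 0.206100 × 0.808 + 0.027 = 0.193529.
u_2 = 0.193529 × 0.808 + 0.027 = 0.183371.
u_3 = 0.183371 × 0.808 + 0.027 = 0.175164.

Unemployment rate after three quarters ≈ 17.52%.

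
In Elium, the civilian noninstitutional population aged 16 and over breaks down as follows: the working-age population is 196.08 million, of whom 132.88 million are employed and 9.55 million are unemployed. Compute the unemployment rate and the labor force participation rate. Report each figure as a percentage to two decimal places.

Labor force = employed + unemployed = 132.88 + 9.55 = 142.43 million.
Unemployment rate = 9.55 / 142.43 = 6.71%.
Labor force participation rate = 142.43 / 196.08 = 72.64%.

Unemployment rate ≈ 6.71%; labor force participation rate ≈ 72.64%.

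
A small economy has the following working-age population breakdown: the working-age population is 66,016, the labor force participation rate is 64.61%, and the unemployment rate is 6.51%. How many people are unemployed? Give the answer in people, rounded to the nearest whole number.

About 2,777 are unemployed.

Labor force = 0.6461 × 66,016 = 42,653.
Unemployed = 0.0651 × 42,653 ≈ 2,777.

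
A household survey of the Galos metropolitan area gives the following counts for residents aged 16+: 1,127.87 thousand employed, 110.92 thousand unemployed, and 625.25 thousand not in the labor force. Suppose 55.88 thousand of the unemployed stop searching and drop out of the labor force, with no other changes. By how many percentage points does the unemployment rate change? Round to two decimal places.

The unemployment rate changes by −4.30 percentage points.

Initially, labor force = 1,127.87 + 110.92 = 1,238.79 thousand, so u = 110.92/1,238.79 = 8.95%.
After the change, unemployed and labor force both fall by 55.88 → E = 1,127.87, U = 55.04, labor force = 1,182.91 thousand.
New unemployment rate = 55.04 / 1,182.91 = 4.65%.
Change = 4.65% − 8.95% = −4.30 percentage points.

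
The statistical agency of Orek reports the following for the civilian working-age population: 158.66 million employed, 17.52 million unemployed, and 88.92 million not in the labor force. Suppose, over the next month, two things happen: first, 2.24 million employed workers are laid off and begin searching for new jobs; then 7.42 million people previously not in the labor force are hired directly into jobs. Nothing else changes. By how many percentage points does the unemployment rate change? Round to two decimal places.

Initially, labor force = 158.66 + 17.52 = 176.18 million, so u = 17.52/176.18 = 9.94%.
After the first change, employed falls and unemployed rises by 2.24; labor force unchanged → E = 156.42, U = 19.76, labor force = 176.18 million.
After the second change, employed and labor force both rise by 7.42; unemployed unchanged → E = 163.84, U = 19.76, labor force = 183.60 million.
New unemployment rate = 19.76 / 183.60 = 10.76%.
Change = 10.76% − 9.94% = +0.82 percentage points.

The unemployment rate changes by +0.82 percentage points.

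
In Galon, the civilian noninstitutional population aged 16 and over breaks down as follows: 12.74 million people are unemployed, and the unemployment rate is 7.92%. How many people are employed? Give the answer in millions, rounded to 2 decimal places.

Labor force = U / u = 12.74 / 0.0792 ≈ 160.86 million.
Employed = labor force − unemployed = 160.86 − 12.74 = 148.12 million.

About 148.12 million are employed.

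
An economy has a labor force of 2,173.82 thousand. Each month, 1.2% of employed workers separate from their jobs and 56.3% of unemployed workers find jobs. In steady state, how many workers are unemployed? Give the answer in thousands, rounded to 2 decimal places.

About 45.37 thousand are unemployed in steady state.

Steady-state unemployment rate u* = s/(s+f) = 1.2/(1.2+56.3) = 0.020870.
Unemployed = u* × labor force = 0.020870 × 2,173.82 ≈ 45.37 thousand.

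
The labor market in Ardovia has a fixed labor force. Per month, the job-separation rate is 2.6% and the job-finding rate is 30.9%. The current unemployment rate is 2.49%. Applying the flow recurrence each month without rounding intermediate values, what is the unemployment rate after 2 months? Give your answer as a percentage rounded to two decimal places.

With a fixed labor force, u_{t+1} = u_t + s·(1−u_t) − f·u_t = u_t·(1−s−f) + s.
Here 1−s−f = 0.665 and s = 0.026.
u_1 = 0.024900 × 0.665 + 0.026 = 0.042558.
u_2 = 0.042558 × 0.665 + 0.026 = 0.054301.

Unemployment rate after two months ≈ 5.43%.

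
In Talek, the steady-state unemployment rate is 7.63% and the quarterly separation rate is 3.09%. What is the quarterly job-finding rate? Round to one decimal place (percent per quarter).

From u* = s/(s+f): f = s·(1−u)/u.
f = 3.09 × (1 − 0.0763) / 0.0763 = 2.8542 / 0.0763 ≈ 37.4% per quarter.

Job-finding rate ≈ 37.4% per quarter.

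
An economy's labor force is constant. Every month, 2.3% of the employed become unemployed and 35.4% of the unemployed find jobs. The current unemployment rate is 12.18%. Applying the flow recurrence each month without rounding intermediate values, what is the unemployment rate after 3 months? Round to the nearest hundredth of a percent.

Unemployment rate after three months ≈ 7.57%.

With a fixed labor force, u_{t+1} = u_t + s·(1−u_t) − f·u_t = u_t·(1−s−f) + s.
Here 1−s−f = 0.623 and s = 0.023.
u_1 = 0.121800 × 0.623 + 0.023 = 0.098881.
u_2 = 0.098881 × 0.623 + 0.023 = 0.084603.
u_3 = 0.084603 × 0.623 + 0.023 = 0.075708.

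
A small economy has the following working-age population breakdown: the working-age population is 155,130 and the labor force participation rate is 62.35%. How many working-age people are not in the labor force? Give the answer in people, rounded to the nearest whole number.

Share not in the labor force = 1 − 0.6235 = 0.3765.
Not in labor force = 0.3765 × 155,130 ≈ 58,406.

About 58,406 are not in the labor force.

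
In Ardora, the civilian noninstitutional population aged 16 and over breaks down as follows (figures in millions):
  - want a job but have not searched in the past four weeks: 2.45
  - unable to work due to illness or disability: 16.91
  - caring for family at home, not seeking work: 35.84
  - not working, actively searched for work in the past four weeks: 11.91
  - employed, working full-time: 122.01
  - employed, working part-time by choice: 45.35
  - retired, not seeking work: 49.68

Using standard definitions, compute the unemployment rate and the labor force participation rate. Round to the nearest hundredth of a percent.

Unemployment rate ≈ 6.64%; labor force participation rate ≈ 63.09%.

Employed = 122.01 + 45.35 = 167.36 million.
Unemployed = 11.91 million.
Labor force = 167.36 + 11.91 = 179.27 million.
Not in labor force = 2.45 + 16.91 + 35.84 + 49.68 = 104.88 million (those not working and not actively searching are outside the labor force — including those who want a job but have given up searching).
Civilian working-age population = 179.27 + 104.88 = 284.15 million.
Unemployment rate = 11.91 / 179.27 = 6.64%.
Labor force participation rate = 179.27 / 284.15 = 63.09%.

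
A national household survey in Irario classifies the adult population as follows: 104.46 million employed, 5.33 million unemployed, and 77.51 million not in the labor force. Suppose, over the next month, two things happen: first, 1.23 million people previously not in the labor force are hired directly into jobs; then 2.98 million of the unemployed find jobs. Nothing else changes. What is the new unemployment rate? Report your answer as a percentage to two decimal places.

New unemployment rate ≈ 2.12%.

Initially, labor force = 104.46 + 5.33 = 109.79 million, so u = 5.33/109.79 = 4.85%.
After the first change, employed and labor force both rise by 1.23; unemployed unchanged → E = 105.69, U = 5.33, labor force = 111.02 million.
After the second change, unemployed falls and employed rises by 2.98; labor force unchanged → E = 108.67, U = 2.35, labor force = 111.02 million.
New unemployment rate = 2.35 / 111.02 = 2.12%.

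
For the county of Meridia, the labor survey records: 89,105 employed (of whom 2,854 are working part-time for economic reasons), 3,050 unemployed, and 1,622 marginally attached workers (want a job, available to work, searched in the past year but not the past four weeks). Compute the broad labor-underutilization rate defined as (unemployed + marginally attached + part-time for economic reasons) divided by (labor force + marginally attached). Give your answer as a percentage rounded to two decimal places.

Labor force = 89,105 + 3,050 = 92,155.
Numerator = 3,050 + 1,622 + 2,854 = 7,526.
Denominator = 92,155 + 1,622 = 93,777.
Broad rate = 7,526 / 93,777 = 8.03%.

Broad underutilization rate ≈ 8.03%.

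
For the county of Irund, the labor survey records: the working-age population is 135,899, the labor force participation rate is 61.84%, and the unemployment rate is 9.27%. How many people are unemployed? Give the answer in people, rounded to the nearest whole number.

About 7,791 are unemployed.

Labor force = 0.6184 × 135,899 = 84,040.
Unemployed = 0.0927 × 84,040 ≈ 7,791.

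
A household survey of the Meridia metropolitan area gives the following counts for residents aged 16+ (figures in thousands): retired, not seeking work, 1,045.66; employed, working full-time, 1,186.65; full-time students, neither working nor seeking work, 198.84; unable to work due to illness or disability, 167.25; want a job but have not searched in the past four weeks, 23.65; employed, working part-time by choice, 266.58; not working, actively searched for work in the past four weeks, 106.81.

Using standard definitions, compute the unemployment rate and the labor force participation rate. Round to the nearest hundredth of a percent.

Employed = 1,186.65 + 266.58 = 1,453.23 thousand.
Unemployed = 106.81 thousand.
Labor force = 1,453.23 + 106.81 = 1,560.04 thousand.
Not in labor force = 1,045.66 + 198.84 + 167.25 + 23.65 = 1,435.40 thousand (those not working and not actively searching are outside the labor force — including those who want a job but have given up searching).
Civilian working-age population = 1,560.04 + 1,435.40 = 2,995.44 thousand.
Unemployment rate = 106.81 / 1,560.04 = 6.85%.
Labor force participation rate = 1,560.04 / 2,995.44 = 52.08%.

Unemployment rate ≈ 6.85%; labor force participation rate ≈ 52.08%.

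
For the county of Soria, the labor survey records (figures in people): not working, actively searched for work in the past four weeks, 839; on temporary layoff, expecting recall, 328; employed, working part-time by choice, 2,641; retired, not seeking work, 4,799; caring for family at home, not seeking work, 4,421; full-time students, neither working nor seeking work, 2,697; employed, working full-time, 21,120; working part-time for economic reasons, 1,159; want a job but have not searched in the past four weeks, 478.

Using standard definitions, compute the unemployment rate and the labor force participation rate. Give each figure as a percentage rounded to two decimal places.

Employed = 2,641 + 21,120 + 1,159 = 24,920 (anyone who worked, including part-time for economic reasons, counts as employed).
Unemployed = 839 + 328 = 1,167 (jobless and actively searching, or on temporary layoff).
Labor force = 24,920 + 1,167 = 26,087.
Not in labor force = 4,799 + 4,421 + 2,697 + 478 = 12,395 (those not working and not actively searching are outside the labor force — including those who want a job but have given up searching).
Civilian working-age population = 26,087 + 12,395 = 38,482.
Unemployment rate = 1,167 / 26,087 = 4.47%.
Labor force participation rate = 26,087 / 38,482 = 67.79%.

Unemployment rate ≈ 4.47%; labor force participation rate ≈ 67.79%.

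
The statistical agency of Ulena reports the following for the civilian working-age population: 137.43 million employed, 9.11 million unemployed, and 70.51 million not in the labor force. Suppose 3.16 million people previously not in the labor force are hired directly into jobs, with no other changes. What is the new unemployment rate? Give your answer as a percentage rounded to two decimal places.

New unemployment rate ≈ 6.09%.

Initially, labor force = 137.43 + 9.11 = 146.54 million, so u = 9.11/146.54 = 6.22%.
After the change, employed and labor force both rise by 3.16; unemployed unchanged → E = 140.59, U = 9.11, labor force = 149.70 million.
New unemployment rate = 9.11 / 149.70 = 6.09%.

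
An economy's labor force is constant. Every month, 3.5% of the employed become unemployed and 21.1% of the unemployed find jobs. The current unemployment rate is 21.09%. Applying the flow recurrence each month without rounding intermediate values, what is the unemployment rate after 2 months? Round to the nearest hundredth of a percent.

With a fixed labor force, u_{t+1} = u_t + s·(1−u_t) − f·u_t = u_t·(1−s−f) + s.
Here 1−s−f = 0.754 and s = 0.035.
u_1 = 0.210900 × 0.754 + 0.035 = 0.194019.
u_2 = 0.194019 × 0.754 + 0.035 = 0.181290.

Unemployment rate after two months ≈ 18.13%.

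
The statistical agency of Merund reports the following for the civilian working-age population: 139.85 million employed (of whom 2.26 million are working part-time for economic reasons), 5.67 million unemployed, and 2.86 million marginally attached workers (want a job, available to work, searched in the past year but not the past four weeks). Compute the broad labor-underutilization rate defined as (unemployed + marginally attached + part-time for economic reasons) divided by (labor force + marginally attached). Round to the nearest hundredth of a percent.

Labor force = 139.85 + 5.67 = 145.52 million.
Numerator = 5.67 + 2.86 + 2.26 = 10.79 million.
Denominator = 145.52 + 2.86 = 148.38 million.
Broad rate = 10.79 / 148.38 = 7.27%.

Broad underutilization rate ≈ 7.27%.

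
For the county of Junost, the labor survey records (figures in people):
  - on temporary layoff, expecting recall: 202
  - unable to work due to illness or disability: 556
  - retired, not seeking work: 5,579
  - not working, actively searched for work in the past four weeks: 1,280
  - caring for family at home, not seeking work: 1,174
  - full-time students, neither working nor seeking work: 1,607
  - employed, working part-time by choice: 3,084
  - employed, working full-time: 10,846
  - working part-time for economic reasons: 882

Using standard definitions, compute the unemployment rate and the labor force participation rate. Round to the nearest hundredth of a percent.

Unemployment rate ≈ 9.10%; labor force participation rate ≈ 64.63%.

Employed = 3,084 + 10,846 + 882 = 14,812 (anyone who worked, including part-time for economic reasons, counts as employed).
Unemployed = 202 + 1,280 = 1,482 (jobless and actively searching, or on temporary layoff).
Labor force = 14,812 + 1,482 = 16,294.
Not in labor force = 556 + 5,579 + 1,174 + 1,607 = 8,916 (those not working and not actively searching are outside the labor force).
Civilian working-age population = 16,294 + 8,916 = 25,210.
Unemployment rate = 1,482 / 16,294 = 9.10%.
Labor force participation rate = 16,294 / 25,210 = 64.63%.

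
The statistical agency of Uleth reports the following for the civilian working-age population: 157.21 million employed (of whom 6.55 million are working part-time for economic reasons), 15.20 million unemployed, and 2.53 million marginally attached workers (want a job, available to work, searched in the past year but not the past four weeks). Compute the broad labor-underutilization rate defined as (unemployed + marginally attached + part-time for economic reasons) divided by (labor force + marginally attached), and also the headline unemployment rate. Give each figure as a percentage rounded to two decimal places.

Broad underutilization rate ≈ 13.88%; headline unemployment rate ≈ 8.82%.

Labor force = 157.21 + 15.20 = 172.41 million.
Numerator = 15.20 + 2.53 + 6.55 = 24.28 million.
Denominator = 172.41 + 2.53 = 174.94 million.
Broad rate = 24.28 / 174.94 = 13.88%.
Headline unemployment rate = 15.20 / 172.41 = 8.82%.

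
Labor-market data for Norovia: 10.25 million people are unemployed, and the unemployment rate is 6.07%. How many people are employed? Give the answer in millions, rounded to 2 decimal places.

About 158.61 million are employed.

Labor force = U / u = 10.25 / 0.0607 ≈ 168.86 million.
Employed = labor force − unemployed = 168.86 − 10.25 = 158.61 million.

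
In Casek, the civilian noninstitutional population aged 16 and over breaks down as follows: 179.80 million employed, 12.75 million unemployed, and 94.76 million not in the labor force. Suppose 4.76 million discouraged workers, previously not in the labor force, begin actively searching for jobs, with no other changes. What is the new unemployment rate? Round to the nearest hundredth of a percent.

Initially, labor force = 179.80 + 12.75 = 192.55 million, so u = 12.75/192.55 = 6.62%.
After the change, unemployed and labor force both rise by 4.76 → E = 179.80, U = 17.51, labor force = 197.31 million.
New unemployment rate = 17.51 / 197.31 = 8.87%.

New unemployment rate ≈ 8.87%.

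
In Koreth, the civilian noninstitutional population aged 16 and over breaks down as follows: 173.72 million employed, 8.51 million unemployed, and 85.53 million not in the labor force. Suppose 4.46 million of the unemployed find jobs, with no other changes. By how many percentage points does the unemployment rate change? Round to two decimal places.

The unemployment rate changes by −2.45 percentage points.

Initially, labor force = 173.72 + 8.51 = 182.23 million, so u = 8.51/182.23 = 4.67%.
After the change, unemployed falls and employed rises by 4.46; labor force unchanged → E = 178.18, U = 4.05, labor force = 182.23 million.
New unemployment rate = 4.05 / 182.23 = 2.22%.
Change = 2.22% − 4.67% = −2.45 percentage points.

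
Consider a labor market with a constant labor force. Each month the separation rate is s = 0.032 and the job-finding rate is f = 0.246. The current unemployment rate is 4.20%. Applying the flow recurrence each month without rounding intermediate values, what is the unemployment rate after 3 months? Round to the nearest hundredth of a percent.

Unemployment rate after three months ≈ 8.76%.

With a fixed labor force, u_{t+1} = u_t + s·(1−u_t) − f·u_t = u_t·(1−s−f) + s.
Here 1−s−f = 0.722 and s = 0.032.
u_1 = 0.042000 × 0.722 + 0.032 = 0.062324.
u_2 = 0.062324 × 0.722 + 0.032 = 0.076998.
u_3 = 0.076998 × 0.722 + 0.032 = 0.087593.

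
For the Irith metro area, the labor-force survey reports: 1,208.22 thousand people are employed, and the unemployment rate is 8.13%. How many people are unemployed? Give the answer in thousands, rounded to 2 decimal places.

Let U be the number unemployed. The labor force is E + U, and U/(E+U) = 0.0813.
So U = 0.0813 × 1,208.22 / (1 − 0.0813) = 98.2283 / 0.9187 ≈ 106.92 thousand.

About 106.92 thousand are unemployed.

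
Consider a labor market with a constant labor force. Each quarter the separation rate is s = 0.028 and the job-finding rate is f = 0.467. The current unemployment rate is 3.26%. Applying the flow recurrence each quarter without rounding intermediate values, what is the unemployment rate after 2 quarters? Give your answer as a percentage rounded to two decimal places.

Unemployment rate after two quarters ≈ 5.05%.

With a fixed labor force, u_{t+1} = u_t + s·(1−u_t) − f·u_t = u_t·(1−s−f) + s.
Here 1−s−f = 0.505 and s = 0.028.
u_1 = 0.032600 × 0.505 + 0.028 = 0.044463.
u_2 = 0.044463 × 0.505 + 0.028 = 0.050454.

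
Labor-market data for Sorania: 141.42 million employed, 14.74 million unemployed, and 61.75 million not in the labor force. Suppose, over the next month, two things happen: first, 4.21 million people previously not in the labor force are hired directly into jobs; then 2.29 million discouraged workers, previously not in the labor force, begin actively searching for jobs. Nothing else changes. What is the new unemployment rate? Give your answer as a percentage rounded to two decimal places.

New unemployment rate ≈ 10.47%.

Initially, labor force = 141.42 + 14.74 = 156.16 million, so u = 14.74/156.16 = 9.44%.
After the first change, employed and labor force both rise by 4.21; unemployed unchanged → E = 145.63, U = 14.74, labor force = 160.37 million.
After the second change, unemployed and labor force both rise by 2.29 → E = 145.63, U = 17.03, labor force = 162.66 million.
New unemployment rate = 17.03 / 162.66 = 10.47%.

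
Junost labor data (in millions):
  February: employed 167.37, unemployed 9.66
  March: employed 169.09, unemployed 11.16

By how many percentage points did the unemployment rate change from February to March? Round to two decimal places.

The unemployment rate changed by +0.73 percentage points.

February: labor force = 167.37 + 9.66 = 177.03; u = 9.66/177.03 = 5.46%.
March: labor force = 169.09 + 11.16 = 180.25; u = 11.16/180.25 = 6.19%.
Change = 6.19% − 5.46% = +0.73 pp.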